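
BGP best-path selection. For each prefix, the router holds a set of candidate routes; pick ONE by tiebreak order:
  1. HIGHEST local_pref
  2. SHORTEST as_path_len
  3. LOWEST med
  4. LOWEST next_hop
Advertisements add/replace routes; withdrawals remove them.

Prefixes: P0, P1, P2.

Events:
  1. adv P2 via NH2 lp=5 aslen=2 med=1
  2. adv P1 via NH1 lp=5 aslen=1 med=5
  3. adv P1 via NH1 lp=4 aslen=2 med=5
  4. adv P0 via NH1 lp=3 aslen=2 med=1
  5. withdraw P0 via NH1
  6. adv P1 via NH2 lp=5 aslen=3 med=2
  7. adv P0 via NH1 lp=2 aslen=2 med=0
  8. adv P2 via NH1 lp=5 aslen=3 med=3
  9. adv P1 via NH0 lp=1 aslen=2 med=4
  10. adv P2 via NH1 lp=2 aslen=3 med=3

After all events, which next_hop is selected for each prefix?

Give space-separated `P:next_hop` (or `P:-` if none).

Op 1: best P0=- P1=- P2=NH2
Op 2: best P0=- P1=NH1 P2=NH2
Op 3: best P0=- P1=NH1 P2=NH2
Op 4: best P0=NH1 P1=NH1 P2=NH2
Op 5: best P0=- P1=NH1 P2=NH2
Op 6: best P0=- P1=NH2 P2=NH2
Op 7: best P0=NH1 P1=NH2 P2=NH2
Op 8: best P0=NH1 P1=NH2 P2=NH2
Op 9: best P0=NH1 P1=NH2 P2=NH2
Op 10: best P0=NH1 P1=NH2 P2=NH2

Answer: P0:NH1 P1:NH2 P2:NH2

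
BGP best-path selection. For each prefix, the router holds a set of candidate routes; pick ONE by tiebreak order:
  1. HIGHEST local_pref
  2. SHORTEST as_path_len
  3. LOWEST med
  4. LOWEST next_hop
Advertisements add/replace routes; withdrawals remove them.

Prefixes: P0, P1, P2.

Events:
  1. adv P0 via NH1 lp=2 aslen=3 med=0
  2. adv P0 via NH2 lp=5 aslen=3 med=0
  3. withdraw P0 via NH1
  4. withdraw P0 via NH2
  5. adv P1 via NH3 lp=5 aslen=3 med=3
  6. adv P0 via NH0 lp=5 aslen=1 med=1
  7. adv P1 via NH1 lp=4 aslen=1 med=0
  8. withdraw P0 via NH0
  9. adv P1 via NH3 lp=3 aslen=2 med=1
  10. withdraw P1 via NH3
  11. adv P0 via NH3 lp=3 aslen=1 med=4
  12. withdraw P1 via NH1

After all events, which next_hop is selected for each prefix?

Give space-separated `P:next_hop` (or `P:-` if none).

Answer: P0:NH3 P1:- P2:-

Derivation:
Op 1: best P0=NH1 P1=- P2=-
Op 2: best P0=NH2 P1=- P2=-
Op 3: best P0=NH2 P1=- P2=-
Op 4: best P0=- P1=- P2=-
Op 5: best P0=- P1=NH3 P2=-
Op 6: best P0=NH0 P1=NH3 P2=-
Op 7: best P0=NH0 P1=NH3 P2=-
Op 8: best P0=- P1=NH3 P2=-
Op 9: best P0=- P1=NH1 P2=-
Op 10: best P0=- P1=NH1 P2=-
Op 11: best P0=NH3 P1=NH1 P2=-
Op 12: best P0=NH3 P1=- P2=-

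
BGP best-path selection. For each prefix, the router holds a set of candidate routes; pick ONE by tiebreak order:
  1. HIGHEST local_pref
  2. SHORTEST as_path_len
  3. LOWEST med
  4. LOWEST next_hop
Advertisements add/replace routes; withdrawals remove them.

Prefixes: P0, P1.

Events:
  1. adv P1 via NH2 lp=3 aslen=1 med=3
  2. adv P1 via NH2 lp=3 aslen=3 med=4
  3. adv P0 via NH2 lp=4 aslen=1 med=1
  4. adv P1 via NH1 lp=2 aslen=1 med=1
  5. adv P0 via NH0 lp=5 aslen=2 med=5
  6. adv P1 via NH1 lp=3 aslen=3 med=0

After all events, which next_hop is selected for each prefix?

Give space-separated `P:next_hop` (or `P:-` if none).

Op 1: best P0=- P1=NH2
Op 2: best P0=- P1=NH2
Op 3: best P0=NH2 P1=NH2
Op 4: best P0=NH2 P1=NH2
Op 5: best P0=NH0 P1=NH2
Op 6: best P0=NH0 P1=NH1

Answer: P0:NH0 P1:NH1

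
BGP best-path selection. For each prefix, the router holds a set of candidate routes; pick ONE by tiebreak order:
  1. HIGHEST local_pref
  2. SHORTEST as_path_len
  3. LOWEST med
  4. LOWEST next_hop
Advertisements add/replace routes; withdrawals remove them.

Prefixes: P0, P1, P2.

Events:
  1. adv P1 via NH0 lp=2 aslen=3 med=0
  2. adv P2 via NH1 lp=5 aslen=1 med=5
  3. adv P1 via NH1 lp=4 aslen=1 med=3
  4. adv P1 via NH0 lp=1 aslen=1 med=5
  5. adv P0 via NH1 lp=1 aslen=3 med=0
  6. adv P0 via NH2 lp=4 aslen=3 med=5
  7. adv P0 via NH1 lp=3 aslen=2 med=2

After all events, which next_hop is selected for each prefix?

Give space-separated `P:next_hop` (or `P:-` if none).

Op 1: best P0=- P1=NH0 P2=-
Op 2: best P0=- P1=NH0 P2=NH1
Op 3: best P0=- P1=NH1 P2=NH1
Op 4: best P0=- P1=NH1 P2=NH1
Op 5: best P0=NH1 P1=NH1 P2=NH1
Op 6: best P0=NH2 P1=NH1 P2=NH1
Op 7: best P0=NH2 P1=NH1 P2=NH1

Answer: P0:NH2 P1:NH1 P2:NH1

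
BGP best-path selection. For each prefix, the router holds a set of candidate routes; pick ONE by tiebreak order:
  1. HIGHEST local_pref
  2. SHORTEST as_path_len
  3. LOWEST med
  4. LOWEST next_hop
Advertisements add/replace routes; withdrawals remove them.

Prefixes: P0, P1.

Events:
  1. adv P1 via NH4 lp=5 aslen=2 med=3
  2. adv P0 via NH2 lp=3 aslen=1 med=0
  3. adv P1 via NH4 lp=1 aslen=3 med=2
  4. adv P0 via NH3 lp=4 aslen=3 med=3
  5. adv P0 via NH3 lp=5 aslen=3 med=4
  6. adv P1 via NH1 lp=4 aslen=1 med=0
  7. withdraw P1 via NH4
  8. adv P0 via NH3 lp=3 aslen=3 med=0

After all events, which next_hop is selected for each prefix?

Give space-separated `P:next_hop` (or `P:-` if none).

Op 1: best P0=- P1=NH4
Op 2: best P0=NH2 P1=NH4
Op 3: best P0=NH2 P1=NH4
Op 4: best P0=NH3 P1=NH4
Op 5: best P0=NH3 P1=NH4
Op 6: best P0=NH3 P1=NH1
Op 7: best P0=NH3 P1=NH1
Op 8: best P0=NH2 P1=NH1

Answer: P0:NH2 P1:NH1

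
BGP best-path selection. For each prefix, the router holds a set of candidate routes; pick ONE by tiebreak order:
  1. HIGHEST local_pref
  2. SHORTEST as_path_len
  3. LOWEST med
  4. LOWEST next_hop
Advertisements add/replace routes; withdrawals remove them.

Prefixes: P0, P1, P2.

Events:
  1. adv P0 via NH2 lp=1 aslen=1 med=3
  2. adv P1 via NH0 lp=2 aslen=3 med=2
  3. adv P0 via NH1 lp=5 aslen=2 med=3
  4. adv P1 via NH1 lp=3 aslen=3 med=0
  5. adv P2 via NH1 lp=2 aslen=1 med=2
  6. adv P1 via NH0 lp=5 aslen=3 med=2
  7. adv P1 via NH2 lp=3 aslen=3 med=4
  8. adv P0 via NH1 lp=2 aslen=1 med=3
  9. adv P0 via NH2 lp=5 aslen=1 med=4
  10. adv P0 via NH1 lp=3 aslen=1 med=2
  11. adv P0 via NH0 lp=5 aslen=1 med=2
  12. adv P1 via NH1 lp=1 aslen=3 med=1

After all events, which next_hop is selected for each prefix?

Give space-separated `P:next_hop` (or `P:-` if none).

Op 1: best P0=NH2 P1=- P2=-
Op 2: best P0=NH2 P1=NH0 P2=-
Op 3: best P0=NH1 P1=NH0 P2=-
Op 4: best P0=NH1 P1=NH1 P2=-
Op 5: best P0=NH1 P1=NH1 P2=NH1
Op 6: best P0=NH1 P1=NH0 P2=NH1
Op 7: best P0=NH1 P1=NH0 P2=NH1
Op 8: best P0=NH1 P1=NH0 P2=NH1
Op 9: best P0=NH2 P1=NH0 P2=NH1
Op 10: best P0=NH2 P1=NH0 P2=NH1
Op 11: best P0=NH0 P1=NH0 P2=NH1
Op 12: best P0=NH0 P1=NH0 P2=NH1

Answer: P0:NH0 P1:NH0 P2:NH1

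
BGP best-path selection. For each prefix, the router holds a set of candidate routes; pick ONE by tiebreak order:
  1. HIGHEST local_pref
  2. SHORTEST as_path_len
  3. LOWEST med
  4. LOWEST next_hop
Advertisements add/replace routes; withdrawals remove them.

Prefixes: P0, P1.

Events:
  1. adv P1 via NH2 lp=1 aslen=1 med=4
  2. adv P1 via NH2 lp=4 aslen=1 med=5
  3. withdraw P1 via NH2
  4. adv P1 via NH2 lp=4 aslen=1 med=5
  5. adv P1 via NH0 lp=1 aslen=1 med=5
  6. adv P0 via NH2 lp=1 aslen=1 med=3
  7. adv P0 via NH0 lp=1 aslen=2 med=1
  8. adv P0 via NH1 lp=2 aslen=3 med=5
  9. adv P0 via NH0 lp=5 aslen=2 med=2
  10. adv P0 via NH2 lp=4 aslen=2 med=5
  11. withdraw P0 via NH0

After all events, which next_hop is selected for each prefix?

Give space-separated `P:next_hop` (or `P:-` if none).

Op 1: best P0=- P1=NH2
Op 2: best P0=- P1=NH2
Op 3: best P0=- P1=-
Op 4: best P0=- P1=NH2
Op 5: best P0=- P1=NH2
Op 6: best P0=NH2 P1=NH2
Op 7: best P0=NH2 P1=NH2
Op 8: best P0=NH1 P1=NH2
Op 9: best P0=NH0 P1=NH2
Op 10: best P0=NH0 P1=NH2
Op 11: best P0=NH2 P1=NH2

Answer: P0:NH2 P1:NH2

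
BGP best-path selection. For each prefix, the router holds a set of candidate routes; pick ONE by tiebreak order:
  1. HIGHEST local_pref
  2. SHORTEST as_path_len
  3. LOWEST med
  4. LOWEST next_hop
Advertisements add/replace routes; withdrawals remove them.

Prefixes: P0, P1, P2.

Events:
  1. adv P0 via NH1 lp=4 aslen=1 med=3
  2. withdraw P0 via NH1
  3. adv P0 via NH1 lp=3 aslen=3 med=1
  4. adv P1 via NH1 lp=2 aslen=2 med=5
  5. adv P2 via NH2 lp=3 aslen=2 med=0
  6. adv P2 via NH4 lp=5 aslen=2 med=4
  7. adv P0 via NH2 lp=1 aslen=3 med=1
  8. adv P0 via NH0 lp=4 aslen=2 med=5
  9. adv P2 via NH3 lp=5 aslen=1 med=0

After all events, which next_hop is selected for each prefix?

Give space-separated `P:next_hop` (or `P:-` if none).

Op 1: best P0=NH1 P1=- P2=-
Op 2: best P0=- P1=- P2=-
Op 3: best P0=NH1 P1=- P2=-
Op 4: best P0=NH1 P1=NH1 P2=-
Op 5: best P0=NH1 P1=NH1 P2=NH2
Op 6: best P0=NH1 P1=NH1 P2=NH4
Op 7: best P0=NH1 P1=NH1 P2=NH4
Op 8: best P0=NH0 P1=NH1 P2=NH4
Op 9: best P0=NH0 P1=NH1 P2=NH3

Answer: P0:NH0 P1:NH1 P2:NH3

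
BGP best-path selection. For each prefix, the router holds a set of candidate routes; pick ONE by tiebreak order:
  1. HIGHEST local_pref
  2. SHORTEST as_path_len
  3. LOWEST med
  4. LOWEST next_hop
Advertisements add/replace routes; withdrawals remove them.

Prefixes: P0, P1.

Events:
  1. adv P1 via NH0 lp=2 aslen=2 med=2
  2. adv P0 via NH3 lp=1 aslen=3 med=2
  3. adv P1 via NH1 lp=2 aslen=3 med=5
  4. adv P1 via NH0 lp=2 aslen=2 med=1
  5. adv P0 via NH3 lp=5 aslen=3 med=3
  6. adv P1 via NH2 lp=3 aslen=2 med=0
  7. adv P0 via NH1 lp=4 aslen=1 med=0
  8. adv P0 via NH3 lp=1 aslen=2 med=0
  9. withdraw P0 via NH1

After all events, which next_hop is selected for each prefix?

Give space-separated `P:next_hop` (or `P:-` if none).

Answer: P0:NH3 P1:NH2

Derivation:
Op 1: best P0=- P1=NH0
Op 2: best P0=NH3 P1=NH0
Op 3: best P0=NH3 P1=NH0
Op 4: best P0=NH3 P1=NH0
Op 5: best P0=NH3 P1=NH0
Op 6: best P0=NH3 P1=NH2
Op 7: best P0=NH3 P1=NH2
Op 8: best P0=NH1 P1=NH2
Op 9: best P0=NH3 P1=NH2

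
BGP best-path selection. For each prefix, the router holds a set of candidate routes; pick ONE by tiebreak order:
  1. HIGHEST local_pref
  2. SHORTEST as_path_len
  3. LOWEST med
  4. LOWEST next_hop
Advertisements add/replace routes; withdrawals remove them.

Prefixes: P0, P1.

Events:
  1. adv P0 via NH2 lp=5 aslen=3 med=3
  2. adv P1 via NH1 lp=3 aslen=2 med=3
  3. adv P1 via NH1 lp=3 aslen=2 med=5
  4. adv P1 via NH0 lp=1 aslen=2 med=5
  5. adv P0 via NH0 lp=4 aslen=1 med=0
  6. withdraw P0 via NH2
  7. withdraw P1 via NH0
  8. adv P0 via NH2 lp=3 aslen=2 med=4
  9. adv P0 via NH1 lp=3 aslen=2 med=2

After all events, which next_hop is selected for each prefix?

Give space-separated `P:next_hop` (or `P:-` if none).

Answer: P0:NH0 P1:NH1

Derivation:
Op 1: best P0=NH2 P1=-
Op 2: best P0=NH2 P1=NH1
Op 3: best P0=NH2 P1=NH1
Op 4: best P0=NH2 P1=NH1
Op 5: best P0=NH2 P1=NH1
Op 6: best P0=NH0 P1=NH1
Op 7: best P0=NH0 P1=NH1
Op 8: best P0=NH0 P1=NH1
Op 9: best P0=NH0 P1=NH1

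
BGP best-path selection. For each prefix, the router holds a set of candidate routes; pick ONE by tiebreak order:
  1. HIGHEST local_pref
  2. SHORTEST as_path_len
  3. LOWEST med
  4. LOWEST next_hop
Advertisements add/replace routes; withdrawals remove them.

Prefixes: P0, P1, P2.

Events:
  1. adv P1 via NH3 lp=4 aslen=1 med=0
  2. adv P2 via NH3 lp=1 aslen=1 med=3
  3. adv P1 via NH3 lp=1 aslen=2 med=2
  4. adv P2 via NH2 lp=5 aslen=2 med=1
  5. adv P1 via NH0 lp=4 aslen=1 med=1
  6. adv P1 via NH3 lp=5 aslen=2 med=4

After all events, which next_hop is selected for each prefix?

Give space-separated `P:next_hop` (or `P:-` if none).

Op 1: best P0=- P1=NH3 P2=-
Op 2: best P0=- P1=NH3 P2=NH3
Op 3: best P0=- P1=NH3 P2=NH3
Op 4: best P0=- P1=NH3 P2=NH2
Op 5: best P0=- P1=NH0 P2=NH2
Op 6: best P0=- P1=NH3 P2=NH2

Answer: P0:- P1:NH3 P2:NH2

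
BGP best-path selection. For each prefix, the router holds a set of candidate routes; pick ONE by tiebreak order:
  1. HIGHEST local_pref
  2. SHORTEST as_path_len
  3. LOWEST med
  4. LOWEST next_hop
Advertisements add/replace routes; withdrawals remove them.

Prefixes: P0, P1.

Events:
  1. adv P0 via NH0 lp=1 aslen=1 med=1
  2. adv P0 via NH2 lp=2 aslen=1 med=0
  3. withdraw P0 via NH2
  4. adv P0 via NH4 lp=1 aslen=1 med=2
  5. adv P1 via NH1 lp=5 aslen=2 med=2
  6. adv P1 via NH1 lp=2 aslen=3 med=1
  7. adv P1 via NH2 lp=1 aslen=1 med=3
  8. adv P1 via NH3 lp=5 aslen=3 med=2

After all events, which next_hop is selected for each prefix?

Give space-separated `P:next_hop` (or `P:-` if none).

Answer: P0:NH0 P1:NH3

Derivation:
Op 1: best P0=NH0 P1=-
Op 2: best P0=NH2 P1=-
Op 3: best P0=NH0 P1=-
Op 4: best P0=NH0 P1=-
Op 5: best P0=NH0 P1=NH1
Op 6: best P0=NH0 P1=NH1
Op 7: best P0=NH0 P1=NH1
Op 8: best P0=NH0 P1=NH3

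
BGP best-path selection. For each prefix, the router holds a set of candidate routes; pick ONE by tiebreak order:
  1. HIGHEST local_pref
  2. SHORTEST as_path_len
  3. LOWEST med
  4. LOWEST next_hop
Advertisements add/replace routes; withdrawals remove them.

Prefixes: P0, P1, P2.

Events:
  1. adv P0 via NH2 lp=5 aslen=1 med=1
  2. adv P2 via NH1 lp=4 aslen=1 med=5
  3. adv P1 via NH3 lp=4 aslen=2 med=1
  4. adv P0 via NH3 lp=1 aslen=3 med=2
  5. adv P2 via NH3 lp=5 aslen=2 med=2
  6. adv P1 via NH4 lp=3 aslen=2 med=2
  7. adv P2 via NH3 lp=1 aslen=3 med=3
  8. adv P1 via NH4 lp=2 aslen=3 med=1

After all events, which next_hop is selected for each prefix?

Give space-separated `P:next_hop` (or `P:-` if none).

Answer: P0:NH2 P1:NH3 P2:NH1

Derivation:
Op 1: best P0=NH2 P1=- P2=-
Op 2: best P0=NH2 P1=- P2=NH1
Op 3: best P0=NH2 P1=NH3 P2=NH1
Op 4: best P0=NH2 P1=NH3 P2=NH1
Op 5: best P0=NH2 P1=NH3 P2=NH3
Op 6: best P0=NH2 P1=NH3 P2=NH3
Op 7: best P0=NH2 P1=NH3 P2=NH1
Op 8: best P0=NH2 P1=NH3 P2=NH1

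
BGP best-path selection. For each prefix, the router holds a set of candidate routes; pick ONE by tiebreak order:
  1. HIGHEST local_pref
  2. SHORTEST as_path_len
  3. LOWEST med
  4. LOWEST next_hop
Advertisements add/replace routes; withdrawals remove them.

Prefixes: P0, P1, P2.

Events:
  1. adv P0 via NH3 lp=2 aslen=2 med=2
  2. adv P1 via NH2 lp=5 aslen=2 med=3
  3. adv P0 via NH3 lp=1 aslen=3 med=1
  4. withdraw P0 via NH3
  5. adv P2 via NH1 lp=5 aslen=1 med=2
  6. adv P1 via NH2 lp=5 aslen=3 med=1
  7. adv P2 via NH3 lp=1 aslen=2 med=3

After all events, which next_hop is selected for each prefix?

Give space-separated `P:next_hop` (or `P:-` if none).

Op 1: best P0=NH3 P1=- P2=-
Op 2: best P0=NH3 P1=NH2 P2=-
Op 3: best P0=NH3 P1=NH2 P2=-
Op 4: best P0=- P1=NH2 P2=-
Op 5: best P0=- P1=NH2 P2=NH1
Op 6: best P0=- P1=NH2 P2=NH1
Op 7: best P0=- P1=NH2 P2=NH1

Answer: P0:- P1:NH2 P2:NH1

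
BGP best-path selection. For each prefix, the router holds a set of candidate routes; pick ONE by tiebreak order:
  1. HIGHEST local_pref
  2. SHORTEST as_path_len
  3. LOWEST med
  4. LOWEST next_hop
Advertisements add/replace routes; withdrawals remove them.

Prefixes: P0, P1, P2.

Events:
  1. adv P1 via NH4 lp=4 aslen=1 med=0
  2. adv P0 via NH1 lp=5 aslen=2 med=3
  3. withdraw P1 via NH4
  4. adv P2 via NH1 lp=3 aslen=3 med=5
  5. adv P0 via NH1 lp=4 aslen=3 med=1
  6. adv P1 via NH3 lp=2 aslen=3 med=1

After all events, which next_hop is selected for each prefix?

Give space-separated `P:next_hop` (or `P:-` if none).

Op 1: best P0=- P1=NH4 P2=-
Op 2: best P0=NH1 P1=NH4 P2=-
Op 3: best P0=NH1 P1=- P2=-
Op 4: best P0=NH1 P1=- P2=NH1
Op 5: best P0=NH1 P1=- P2=NH1
Op 6: best P0=NH1 P1=NH3 P2=NH1

Answer: P0:NH1 P1:NH3 P2:NH1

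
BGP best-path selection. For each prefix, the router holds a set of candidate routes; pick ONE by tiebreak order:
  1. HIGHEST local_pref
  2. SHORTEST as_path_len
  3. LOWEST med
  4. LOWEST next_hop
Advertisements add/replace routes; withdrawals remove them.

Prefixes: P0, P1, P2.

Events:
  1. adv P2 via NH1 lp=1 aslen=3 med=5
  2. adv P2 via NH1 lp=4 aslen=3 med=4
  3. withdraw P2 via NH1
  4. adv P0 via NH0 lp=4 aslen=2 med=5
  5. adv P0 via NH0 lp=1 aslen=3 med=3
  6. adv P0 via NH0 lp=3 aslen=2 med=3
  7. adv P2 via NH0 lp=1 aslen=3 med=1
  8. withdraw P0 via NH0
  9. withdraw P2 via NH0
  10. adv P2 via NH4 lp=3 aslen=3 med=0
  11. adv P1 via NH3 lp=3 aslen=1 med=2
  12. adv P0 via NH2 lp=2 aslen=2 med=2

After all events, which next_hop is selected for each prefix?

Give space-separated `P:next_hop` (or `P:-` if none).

Answer: P0:NH2 P1:NH3 P2:NH4

Derivation:
Op 1: best P0=- P1=- P2=NH1
Op 2: best P0=- P1=- P2=NH1
Op 3: best P0=- P1=- P2=-
Op 4: best P0=NH0 P1=- P2=-
Op 5: best P0=NH0 P1=- P2=-
Op 6: best P0=NH0 P1=- P2=-
Op 7: best P0=NH0 P1=- P2=NH0
Op 8: best P0=- P1=- P2=NH0
Op 9: best P0=- P1=- P2=-
Op 10: best P0=- P1=- P2=NH4
Op 11: best P0=- P1=NH3 P2=NH4
Op 12: best P0=NH2 P1=NH3 P2=NH4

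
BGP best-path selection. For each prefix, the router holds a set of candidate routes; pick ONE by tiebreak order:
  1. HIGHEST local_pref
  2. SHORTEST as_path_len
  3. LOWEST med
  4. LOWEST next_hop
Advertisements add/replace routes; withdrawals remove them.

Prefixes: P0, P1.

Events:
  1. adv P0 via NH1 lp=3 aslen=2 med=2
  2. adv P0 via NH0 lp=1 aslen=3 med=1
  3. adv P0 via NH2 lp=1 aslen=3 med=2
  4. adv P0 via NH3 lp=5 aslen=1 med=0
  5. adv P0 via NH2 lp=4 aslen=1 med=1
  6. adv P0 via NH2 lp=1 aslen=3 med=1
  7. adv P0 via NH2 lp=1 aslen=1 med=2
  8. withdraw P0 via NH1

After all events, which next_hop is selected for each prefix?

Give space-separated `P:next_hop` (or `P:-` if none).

Answer: P0:NH3 P1:-

Derivation:
Op 1: best P0=NH1 P1=-
Op 2: best P0=NH1 P1=-
Op 3: best P0=NH1 P1=-
Op 4: best P0=NH3 P1=-
Op 5: best P0=NH3 P1=-
Op 6: best P0=NH3 P1=-
Op 7: best P0=NH3 P1=-
Op 8: best P0=NH3 P1=-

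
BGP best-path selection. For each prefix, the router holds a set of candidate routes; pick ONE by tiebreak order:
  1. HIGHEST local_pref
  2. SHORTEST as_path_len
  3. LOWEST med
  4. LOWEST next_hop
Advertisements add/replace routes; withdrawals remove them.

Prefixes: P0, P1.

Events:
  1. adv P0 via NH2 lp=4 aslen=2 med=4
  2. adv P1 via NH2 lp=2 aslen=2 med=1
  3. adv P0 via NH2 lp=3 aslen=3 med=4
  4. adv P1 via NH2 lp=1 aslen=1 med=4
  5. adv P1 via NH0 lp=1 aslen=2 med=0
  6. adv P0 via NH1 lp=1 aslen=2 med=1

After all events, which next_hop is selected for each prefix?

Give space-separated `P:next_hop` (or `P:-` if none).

Answer: P0:NH2 P1:NH2

Derivation:
Op 1: best P0=NH2 P1=-
Op 2: best P0=NH2 P1=NH2
Op 3: best P0=NH2 P1=NH2
Op 4: best P0=NH2 P1=NH2
Op 5: best P0=NH2 P1=NH2
Op 6: best P0=NH2 P1=NH2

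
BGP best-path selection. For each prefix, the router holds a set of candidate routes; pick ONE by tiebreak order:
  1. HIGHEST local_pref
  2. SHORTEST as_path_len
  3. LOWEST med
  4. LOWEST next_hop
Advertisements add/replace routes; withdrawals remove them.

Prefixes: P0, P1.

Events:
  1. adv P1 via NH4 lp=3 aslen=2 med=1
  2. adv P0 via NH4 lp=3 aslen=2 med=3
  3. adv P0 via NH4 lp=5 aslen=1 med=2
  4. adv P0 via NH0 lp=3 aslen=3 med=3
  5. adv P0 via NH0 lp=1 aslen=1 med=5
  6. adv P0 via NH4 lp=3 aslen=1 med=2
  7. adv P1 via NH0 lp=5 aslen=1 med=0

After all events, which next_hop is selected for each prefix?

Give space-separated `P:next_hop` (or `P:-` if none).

Answer: P0:NH4 P1:NH0

Derivation:
Op 1: best P0=- P1=NH4
Op 2: best P0=NH4 P1=NH4
Op 3: best P0=NH4 P1=NH4
Op 4: best P0=NH4 P1=NH4
Op 5: best P0=NH4 P1=NH4
Op 6: best P0=NH4 P1=NH4
Op 7: best P0=NH4 P1=NH0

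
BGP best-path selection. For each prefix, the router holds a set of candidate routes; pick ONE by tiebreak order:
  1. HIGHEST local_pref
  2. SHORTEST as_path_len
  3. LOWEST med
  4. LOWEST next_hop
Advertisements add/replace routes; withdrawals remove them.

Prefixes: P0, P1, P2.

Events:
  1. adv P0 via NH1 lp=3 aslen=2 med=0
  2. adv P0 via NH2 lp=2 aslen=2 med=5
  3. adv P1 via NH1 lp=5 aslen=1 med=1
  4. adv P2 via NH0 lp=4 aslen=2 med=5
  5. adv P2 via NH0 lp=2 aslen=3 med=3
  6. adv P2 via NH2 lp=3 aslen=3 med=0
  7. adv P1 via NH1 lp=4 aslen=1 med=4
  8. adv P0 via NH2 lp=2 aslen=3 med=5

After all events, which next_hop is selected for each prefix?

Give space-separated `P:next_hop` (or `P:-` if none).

Op 1: best P0=NH1 P1=- P2=-
Op 2: best P0=NH1 P1=- P2=-
Op 3: best P0=NH1 P1=NH1 P2=-
Op 4: best P0=NH1 P1=NH1 P2=NH0
Op 5: best P0=NH1 P1=NH1 P2=NH0
Op 6: best P0=NH1 P1=NH1 P2=NH2
Op 7: best P0=NH1 P1=NH1 P2=NH2
Op 8: best P0=NH1 P1=NH1 P2=NH2

Answer: P0:NH1 P1:NH1 P2:NH2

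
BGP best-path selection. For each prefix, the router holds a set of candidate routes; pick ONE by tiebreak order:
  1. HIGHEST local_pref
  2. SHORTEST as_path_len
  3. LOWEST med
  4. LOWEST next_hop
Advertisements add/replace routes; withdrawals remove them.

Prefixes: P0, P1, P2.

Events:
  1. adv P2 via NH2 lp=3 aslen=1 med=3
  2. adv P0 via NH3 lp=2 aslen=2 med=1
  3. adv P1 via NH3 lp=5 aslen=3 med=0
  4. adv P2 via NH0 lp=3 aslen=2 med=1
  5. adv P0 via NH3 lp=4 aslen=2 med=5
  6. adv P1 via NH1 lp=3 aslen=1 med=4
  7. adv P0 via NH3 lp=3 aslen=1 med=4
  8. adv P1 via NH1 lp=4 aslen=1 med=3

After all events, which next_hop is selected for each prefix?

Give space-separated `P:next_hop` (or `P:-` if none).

Answer: P0:NH3 P1:NH3 P2:NH2

Derivation:
Op 1: best P0=- P1=- P2=NH2
Op 2: best P0=NH3 P1=- P2=NH2
Op 3: best P0=NH3 P1=NH3 P2=NH2
Op 4: best P0=NH3 P1=NH3 P2=NH2
Op 5: best P0=NH3 P1=NH3 P2=NH2
Op 6: best P0=NH3 P1=NH3 P2=NH2
Op 7: best P0=NH3 P1=NH3 P2=NH2
Op 8: best P0=NH3 P1=NH3 P2=NH2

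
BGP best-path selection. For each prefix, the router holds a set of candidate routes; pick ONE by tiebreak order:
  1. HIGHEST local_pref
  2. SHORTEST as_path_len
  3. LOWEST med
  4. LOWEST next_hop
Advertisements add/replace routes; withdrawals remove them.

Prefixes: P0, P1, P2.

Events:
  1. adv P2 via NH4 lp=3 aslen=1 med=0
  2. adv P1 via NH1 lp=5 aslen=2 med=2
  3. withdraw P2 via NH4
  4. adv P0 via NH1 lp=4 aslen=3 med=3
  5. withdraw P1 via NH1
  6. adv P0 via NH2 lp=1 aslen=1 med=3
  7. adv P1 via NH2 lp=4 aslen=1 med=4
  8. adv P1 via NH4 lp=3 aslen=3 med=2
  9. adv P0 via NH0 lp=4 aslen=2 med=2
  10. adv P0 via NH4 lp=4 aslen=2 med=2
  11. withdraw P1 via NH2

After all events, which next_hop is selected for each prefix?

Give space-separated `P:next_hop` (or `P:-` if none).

Answer: P0:NH0 P1:NH4 P2:-

Derivation:
Op 1: best P0=- P1=- P2=NH4
Op 2: best P0=- P1=NH1 P2=NH4
Op 3: best P0=- P1=NH1 P2=-
Op 4: best P0=NH1 P1=NH1 P2=-
Op 5: best P0=NH1 P1=- P2=-
Op 6: best P0=NH1 P1=- P2=-
Op 7: best P0=NH1 P1=NH2 P2=-
Op 8: best P0=NH1 P1=NH2 P2=-
Op 9: best P0=NH0 P1=NH2 P2=-
Op 10: best P0=NH0 P1=NH2 P2=-
Op 11: best P0=NH0 P1=NH4 P2=-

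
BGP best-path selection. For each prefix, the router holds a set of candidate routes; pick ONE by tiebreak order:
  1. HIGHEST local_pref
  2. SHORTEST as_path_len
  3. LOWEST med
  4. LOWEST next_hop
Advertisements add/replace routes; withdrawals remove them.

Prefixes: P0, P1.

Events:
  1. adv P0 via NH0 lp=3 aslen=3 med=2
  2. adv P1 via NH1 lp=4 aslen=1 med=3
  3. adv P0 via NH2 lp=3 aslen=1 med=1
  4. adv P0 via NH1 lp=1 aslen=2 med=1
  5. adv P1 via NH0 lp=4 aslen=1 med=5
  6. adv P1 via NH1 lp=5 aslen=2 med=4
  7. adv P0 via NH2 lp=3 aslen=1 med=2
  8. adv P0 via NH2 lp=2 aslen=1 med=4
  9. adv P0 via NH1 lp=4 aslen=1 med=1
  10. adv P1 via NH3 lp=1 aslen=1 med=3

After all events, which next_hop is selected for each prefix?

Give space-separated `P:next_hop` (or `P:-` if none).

Answer: P0:NH1 P1:NH1

Derivation:
Op 1: best P0=NH0 P1=-
Op 2: best P0=NH0 P1=NH1
Op 3: best P0=NH2 P1=NH1
Op 4: best P0=NH2 P1=NH1
Op 5: best P0=NH2 P1=NH1
Op 6: best P0=NH2 P1=NH1
Op 7: best P0=NH2 P1=NH1
Op 8: best P0=NH0 P1=NH1
Op 9: best P0=NH1 P1=NH1
Op 10: best P0=NH1 P1=NH1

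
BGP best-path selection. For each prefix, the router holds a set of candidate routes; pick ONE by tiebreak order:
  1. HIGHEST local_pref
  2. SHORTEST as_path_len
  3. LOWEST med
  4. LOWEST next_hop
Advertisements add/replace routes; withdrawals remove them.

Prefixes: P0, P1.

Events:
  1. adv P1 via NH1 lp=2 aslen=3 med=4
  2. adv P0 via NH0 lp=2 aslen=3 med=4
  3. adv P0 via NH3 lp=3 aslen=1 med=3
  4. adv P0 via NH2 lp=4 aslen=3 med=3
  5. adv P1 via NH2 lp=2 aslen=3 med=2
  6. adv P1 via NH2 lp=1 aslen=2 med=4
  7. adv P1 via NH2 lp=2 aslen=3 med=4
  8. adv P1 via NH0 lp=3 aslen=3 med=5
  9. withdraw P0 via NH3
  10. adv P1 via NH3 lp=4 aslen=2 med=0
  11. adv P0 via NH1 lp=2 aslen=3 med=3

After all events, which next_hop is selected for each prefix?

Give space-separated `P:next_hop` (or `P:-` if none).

Answer: P0:NH2 P1:NH3

Derivation:
Op 1: best P0=- P1=NH1
Op 2: best P0=NH0 P1=NH1
Op 3: best P0=NH3 P1=NH1
Op 4: best P0=NH2 P1=NH1
Op 5: best P0=NH2 P1=NH2
Op 6: best P0=NH2 P1=NH1
Op 7: best P0=NH2 P1=NH1
Op 8: best P0=NH2 P1=NH0
Op 9: best P0=NH2 P1=NH0
Op 10: best P0=NH2 P1=NH3
Op 11: best P0=NH2 P1=NH3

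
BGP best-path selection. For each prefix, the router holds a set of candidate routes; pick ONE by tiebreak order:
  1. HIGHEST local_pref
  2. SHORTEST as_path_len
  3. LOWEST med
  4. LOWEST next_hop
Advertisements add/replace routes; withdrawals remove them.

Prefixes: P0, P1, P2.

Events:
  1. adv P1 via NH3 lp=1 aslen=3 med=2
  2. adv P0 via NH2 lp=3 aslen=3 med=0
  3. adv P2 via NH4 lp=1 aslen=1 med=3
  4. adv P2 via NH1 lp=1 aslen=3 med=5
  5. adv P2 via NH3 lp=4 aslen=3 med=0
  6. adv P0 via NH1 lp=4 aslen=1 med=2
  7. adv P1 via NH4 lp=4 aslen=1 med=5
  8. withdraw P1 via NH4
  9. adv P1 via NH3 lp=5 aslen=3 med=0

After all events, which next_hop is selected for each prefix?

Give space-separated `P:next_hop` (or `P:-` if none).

Answer: P0:NH1 P1:NH3 P2:NH3

Derivation:
Op 1: best P0=- P1=NH3 P2=-
Op 2: best P0=NH2 P1=NH3 P2=-
Op 3: best P0=NH2 P1=NH3 P2=NH4
Op 4: best P0=NH2 P1=NH3 P2=NH4
Op 5: best P0=NH2 P1=NH3 P2=NH3
Op 6: best P0=NH1 P1=NH3 P2=NH3
Op 7: best P0=NH1 P1=NH4 P2=NH3
Op 8: best P0=NH1 P1=NH3 P2=NH3
Op 9: best P0=NH1 P1=NH3 P2=NH3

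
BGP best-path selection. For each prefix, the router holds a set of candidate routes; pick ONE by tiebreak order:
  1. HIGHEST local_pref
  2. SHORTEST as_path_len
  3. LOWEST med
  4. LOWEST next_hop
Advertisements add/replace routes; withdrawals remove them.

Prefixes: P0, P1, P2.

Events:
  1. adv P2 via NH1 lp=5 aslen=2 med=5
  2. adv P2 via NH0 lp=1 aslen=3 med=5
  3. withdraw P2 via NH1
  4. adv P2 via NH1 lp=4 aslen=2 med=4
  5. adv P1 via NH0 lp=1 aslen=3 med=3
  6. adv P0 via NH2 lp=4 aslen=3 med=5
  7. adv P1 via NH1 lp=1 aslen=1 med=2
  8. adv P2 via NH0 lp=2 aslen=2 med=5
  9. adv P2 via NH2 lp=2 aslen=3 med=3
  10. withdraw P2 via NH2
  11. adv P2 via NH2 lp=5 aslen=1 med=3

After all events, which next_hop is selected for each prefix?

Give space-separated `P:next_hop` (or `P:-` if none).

Op 1: best P0=- P1=- P2=NH1
Op 2: best P0=- P1=- P2=NH1
Op 3: best P0=- P1=- P2=NH0
Op 4: best P0=- P1=- P2=NH1
Op 5: best P0=- P1=NH0 P2=NH1
Op 6: best P0=NH2 P1=NH0 P2=NH1
Op 7: best P0=NH2 P1=NH1 P2=NH1
Op 8: best P0=NH2 P1=NH1 P2=NH1
Op 9: best P0=NH2 P1=NH1 P2=NH1
Op 10: best P0=NH2 P1=NH1 P2=NH1
Op 11: best P0=NH2 P1=NH1 P2=NH2

Answer: P0:NH2 P1:NH1 P2:NH2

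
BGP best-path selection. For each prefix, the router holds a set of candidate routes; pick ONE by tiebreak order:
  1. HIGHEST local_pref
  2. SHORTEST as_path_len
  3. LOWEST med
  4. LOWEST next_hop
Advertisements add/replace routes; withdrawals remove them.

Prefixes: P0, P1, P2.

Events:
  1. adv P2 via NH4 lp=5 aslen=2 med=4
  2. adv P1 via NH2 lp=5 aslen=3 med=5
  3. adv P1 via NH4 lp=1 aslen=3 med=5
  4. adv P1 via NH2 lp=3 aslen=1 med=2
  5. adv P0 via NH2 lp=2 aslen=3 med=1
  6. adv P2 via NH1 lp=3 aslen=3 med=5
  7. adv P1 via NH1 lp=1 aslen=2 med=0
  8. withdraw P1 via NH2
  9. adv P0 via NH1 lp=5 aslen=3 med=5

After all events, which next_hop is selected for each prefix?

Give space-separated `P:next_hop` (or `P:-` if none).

Op 1: best P0=- P1=- P2=NH4
Op 2: best P0=- P1=NH2 P2=NH4
Op 3: best P0=- P1=NH2 P2=NH4
Op 4: best P0=- P1=NH2 P2=NH4
Op 5: best P0=NH2 P1=NH2 P2=NH4
Op 6: best P0=NH2 P1=NH2 P2=NH4
Op 7: best P0=NH2 P1=NH2 P2=NH4
Op 8: best P0=NH2 P1=NH1 P2=NH4
Op 9: best P0=NH1 P1=NH1 P2=NH4

Answer: P0:NH1 P1:NH1 P2:NH4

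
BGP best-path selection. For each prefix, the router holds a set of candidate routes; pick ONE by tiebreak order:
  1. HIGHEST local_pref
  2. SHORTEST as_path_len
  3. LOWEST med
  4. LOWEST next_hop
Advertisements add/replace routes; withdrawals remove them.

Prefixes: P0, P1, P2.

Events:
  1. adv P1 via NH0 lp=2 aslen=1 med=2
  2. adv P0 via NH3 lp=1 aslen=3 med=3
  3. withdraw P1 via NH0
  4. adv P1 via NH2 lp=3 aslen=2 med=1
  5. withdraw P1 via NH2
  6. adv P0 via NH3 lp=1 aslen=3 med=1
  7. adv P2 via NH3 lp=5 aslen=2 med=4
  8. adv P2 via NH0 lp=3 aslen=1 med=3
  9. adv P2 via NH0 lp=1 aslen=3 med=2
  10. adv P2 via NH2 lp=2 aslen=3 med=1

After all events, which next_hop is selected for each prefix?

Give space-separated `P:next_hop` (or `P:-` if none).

Answer: P0:NH3 P1:- P2:NH3

Derivation:
Op 1: best P0=- P1=NH0 P2=-
Op 2: best P0=NH3 P1=NH0 P2=-
Op 3: best P0=NH3 P1=- P2=-
Op 4: best P0=NH3 P1=NH2 P2=-
Op 5: best P0=NH3 P1=- P2=-
Op 6: best P0=NH3 P1=- P2=-
Op 7: best P0=NH3 P1=- P2=NH3
Op 8: best P0=NH3 P1=- P2=NH3
Op 9: best P0=NH3 P1=- P2=NH3
Op 10: best P0=NH3 P1=- P2=NH3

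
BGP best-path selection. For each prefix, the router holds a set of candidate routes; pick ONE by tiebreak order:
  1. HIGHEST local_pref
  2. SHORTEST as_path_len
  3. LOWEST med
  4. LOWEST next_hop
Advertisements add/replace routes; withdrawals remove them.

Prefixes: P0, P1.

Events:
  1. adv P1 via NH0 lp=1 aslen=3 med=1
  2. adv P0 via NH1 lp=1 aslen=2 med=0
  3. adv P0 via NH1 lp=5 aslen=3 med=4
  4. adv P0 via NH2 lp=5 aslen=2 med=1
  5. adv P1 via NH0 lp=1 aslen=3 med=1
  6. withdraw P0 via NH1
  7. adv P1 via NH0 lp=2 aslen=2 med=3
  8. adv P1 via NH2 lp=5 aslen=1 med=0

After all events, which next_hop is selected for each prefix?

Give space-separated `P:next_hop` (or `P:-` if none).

Op 1: best P0=- P1=NH0
Op 2: best P0=NH1 P1=NH0
Op 3: best P0=NH1 P1=NH0
Op 4: best P0=NH2 P1=NH0
Op 5: best P0=NH2 P1=NH0
Op 6: best P0=NH2 P1=NH0
Op 7: best P0=NH2 P1=NH0
Op 8: best P0=NH2 P1=NH2

Answer: P0:NH2 P1:NH2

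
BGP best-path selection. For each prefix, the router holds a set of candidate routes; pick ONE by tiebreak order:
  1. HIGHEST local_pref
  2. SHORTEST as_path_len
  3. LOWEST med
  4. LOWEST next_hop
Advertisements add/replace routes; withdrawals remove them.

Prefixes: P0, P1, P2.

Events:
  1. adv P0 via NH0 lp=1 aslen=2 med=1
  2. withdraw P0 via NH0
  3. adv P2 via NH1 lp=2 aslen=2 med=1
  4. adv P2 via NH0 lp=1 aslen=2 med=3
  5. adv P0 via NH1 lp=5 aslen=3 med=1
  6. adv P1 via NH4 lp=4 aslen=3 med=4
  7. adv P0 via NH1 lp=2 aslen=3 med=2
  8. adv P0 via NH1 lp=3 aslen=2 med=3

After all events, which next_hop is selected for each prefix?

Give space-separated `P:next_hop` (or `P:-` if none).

Answer: P0:NH1 P1:NH4 P2:NH1

Derivation:
Op 1: best P0=NH0 P1=- P2=-
Op 2: best P0=- P1=- P2=-
Op 3: best P0=- P1=- P2=NH1
Op 4: best P0=- P1=- P2=NH1
Op 5: best P0=NH1 P1=- P2=NH1
Op 6: best P0=NH1 P1=NH4 P2=NH1
Op 7: best P0=NH1 P1=NH4 P2=NH1
Op 8: best P0=NH1 P1=NH4 P2=NH1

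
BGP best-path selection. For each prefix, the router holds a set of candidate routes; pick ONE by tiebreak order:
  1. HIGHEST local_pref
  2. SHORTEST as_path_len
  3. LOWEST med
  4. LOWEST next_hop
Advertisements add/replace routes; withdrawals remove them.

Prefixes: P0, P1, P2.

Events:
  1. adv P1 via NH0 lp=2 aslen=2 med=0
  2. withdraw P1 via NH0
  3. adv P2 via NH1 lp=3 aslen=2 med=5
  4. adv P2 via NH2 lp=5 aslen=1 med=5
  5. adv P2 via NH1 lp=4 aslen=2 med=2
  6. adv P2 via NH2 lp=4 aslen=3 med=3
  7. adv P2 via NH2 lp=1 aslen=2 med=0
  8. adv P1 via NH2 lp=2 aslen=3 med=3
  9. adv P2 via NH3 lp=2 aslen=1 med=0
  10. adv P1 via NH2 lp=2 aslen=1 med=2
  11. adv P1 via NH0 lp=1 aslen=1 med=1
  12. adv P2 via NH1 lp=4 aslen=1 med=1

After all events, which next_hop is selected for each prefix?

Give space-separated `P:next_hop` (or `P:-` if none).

Answer: P0:- P1:NH2 P2:NH1

Derivation:
Op 1: best P0=- P1=NH0 P2=-
Op 2: best P0=- P1=- P2=-
Op 3: best P0=- P1=- P2=NH1
Op 4: best P0=- P1=- P2=NH2
Op 5: best P0=- P1=- P2=NH2
Op 6: best P0=- P1=- P2=NH1
Op 7: best P0=- P1=- P2=NH1
Op 8: best P0=- P1=NH2 P2=NH1
Op 9: best P0=- P1=NH2 P2=NH1
Op 10: best P0=- P1=NH2 P2=NH1
Op 11: best P0=- P1=NH2 P2=NH1
Op 12: best P0=- P1=NH2 P2=NH1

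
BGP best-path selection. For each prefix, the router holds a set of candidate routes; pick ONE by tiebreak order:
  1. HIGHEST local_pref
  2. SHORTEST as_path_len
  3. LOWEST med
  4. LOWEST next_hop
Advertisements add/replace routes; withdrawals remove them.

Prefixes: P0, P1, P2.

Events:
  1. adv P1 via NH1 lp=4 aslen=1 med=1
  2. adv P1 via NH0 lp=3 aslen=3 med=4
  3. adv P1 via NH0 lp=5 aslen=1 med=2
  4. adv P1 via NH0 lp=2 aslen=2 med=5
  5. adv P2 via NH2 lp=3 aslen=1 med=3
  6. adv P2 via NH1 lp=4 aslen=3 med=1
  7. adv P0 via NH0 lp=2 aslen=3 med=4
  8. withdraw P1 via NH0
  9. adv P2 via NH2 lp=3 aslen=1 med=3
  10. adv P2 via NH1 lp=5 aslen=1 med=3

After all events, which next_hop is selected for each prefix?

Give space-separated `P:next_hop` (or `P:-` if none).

Op 1: best P0=- P1=NH1 P2=-
Op 2: best P0=- P1=NH1 P2=-
Op 3: best P0=- P1=NH0 P2=-
Op 4: best P0=- P1=NH1 P2=-
Op 5: best P0=- P1=NH1 P2=NH2
Op 6: best P0=- P1=NH1 P2=NH1
Op 7: best P0=NH0 P1=NH1 P2=NH1
Op 8: best P0=NH0 P1=NH1 P2=NH1
Op 9: best P0=NH0 P1=NH1 P2=NH1
Op 10: best P0=NH0 P1=NH1 P2=NH1

Answer: P0:NH0 P1:NH1 P2:NH1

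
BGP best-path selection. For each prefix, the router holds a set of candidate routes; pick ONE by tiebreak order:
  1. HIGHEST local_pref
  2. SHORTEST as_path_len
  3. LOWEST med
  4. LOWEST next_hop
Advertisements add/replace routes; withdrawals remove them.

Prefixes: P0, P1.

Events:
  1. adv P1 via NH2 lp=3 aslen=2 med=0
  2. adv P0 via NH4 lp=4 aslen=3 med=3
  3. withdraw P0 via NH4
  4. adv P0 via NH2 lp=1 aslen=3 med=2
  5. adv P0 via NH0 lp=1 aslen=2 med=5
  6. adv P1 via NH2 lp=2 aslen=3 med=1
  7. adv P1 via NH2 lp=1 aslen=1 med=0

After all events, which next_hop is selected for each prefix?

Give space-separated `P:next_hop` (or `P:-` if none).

Answer: P0:NH0 P1:NH2

Derivation:
Op 1: best P0=- P1=NH2
Op 2: best P0=NH4 P1=NH2
Op 3: best P0=- P1=NH2
Op 4: best P0=NH2 P1=NH2
Op 5: best P0=NH0 P1=NH2
Op 6: best P0=NH0 P1=NH2
Op 7: best P0=NH0 P1=NH2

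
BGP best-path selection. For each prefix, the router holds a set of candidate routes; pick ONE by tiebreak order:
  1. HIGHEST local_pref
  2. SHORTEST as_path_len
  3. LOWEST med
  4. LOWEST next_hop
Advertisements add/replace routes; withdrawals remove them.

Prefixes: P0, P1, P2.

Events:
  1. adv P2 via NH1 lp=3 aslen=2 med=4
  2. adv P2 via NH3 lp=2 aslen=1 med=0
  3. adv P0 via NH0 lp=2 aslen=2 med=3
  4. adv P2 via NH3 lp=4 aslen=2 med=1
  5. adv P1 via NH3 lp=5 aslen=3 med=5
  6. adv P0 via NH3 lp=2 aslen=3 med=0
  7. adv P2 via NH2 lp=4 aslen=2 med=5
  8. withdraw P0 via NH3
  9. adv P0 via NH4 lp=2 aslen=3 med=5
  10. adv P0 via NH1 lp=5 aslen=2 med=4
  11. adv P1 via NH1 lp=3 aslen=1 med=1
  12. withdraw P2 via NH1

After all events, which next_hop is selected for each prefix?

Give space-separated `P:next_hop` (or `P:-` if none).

Op 1: best P0=- P1=- P2=NH1
Op 2: best P0=- P1=- P2=NH1
Op 3: best P0=NH0 P1=- P2=NH1
Op 4: best P0=NH0 P1=- P2=NH3
Op 5: best P0=NH0 P1=NH3 P2=NH3
Op 6: best P0=NH0 P1=NH3 P2=NH3
Op 7: best P0=NH0 P1=NH3 P2=NH3
Op 8: best P0=NH0 P1=NH3 P2=NH3
Op 9: best P0=NH0 P1=NH3 P2=NH3
Op 10: best P0=NH1 P1=NH3 P2=NH3
Op 11: best P0=NH1 P1=NH3 P2=NH3
Op 12: best P0=NH1 P1=NH3 P2=NH3

Answer: P0:NH1 P1:NH3 P2:NH3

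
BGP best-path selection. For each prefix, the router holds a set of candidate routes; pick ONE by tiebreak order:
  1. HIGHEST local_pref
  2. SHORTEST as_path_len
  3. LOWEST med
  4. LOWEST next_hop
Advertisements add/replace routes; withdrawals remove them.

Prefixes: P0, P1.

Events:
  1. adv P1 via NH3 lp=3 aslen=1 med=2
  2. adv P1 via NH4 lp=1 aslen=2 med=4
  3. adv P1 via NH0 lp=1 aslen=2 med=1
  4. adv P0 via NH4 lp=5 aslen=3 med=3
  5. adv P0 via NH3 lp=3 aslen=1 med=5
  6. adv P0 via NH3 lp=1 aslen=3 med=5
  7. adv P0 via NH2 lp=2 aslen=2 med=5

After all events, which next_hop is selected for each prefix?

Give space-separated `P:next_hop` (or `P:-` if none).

Op 1: best P0=- P1=NH3
Op 2: best P0=- P1=NH3
Op 3: best P0=- P1=NH3
Op 4: best P0=NH4 P1=NH3
Op 5: best P0=NH4 P1=NH3
Op 6: best P0=NH4 P1=NH3
Op 7: best P0=NH4 P1=NH3

Answer: P0:NH4 P1:NH3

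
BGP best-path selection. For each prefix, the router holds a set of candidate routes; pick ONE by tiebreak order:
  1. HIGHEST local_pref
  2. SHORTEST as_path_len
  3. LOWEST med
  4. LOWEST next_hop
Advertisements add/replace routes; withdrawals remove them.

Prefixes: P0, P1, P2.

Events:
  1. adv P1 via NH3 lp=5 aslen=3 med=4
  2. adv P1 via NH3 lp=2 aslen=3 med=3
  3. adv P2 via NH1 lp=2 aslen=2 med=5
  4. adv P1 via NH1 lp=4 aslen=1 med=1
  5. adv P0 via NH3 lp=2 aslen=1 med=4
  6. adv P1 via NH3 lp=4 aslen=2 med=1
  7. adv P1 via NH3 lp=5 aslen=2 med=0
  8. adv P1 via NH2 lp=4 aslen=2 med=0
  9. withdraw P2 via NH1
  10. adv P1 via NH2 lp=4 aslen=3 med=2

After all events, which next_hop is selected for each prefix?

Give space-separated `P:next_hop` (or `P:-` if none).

Op 1: best P0=- P1=NH3 P2=-
Op 2: best P0=- P1=NH3 P2=-
Op 3: best P0=- P1=NH3 P2=NH1
Op 4: best P0=- P1=NH1 P2=NH1
Op 5: best P0=NH3 P1=NH1 P2=NH1
Op 6: best P0=NH3 P1=NH1 P2=NH1
Op 7: best P0=NH3 P1=NH3 P2=NH1
Op 8: best P0=NH3 P1=NH3 P2=NH1
Op 9: best P0=NH3 P1=NH3 P2=-
Op 10: best P0=NH3 P1=NH3 P2=-

Answer: P0:NH3 P1:NH3 P2:-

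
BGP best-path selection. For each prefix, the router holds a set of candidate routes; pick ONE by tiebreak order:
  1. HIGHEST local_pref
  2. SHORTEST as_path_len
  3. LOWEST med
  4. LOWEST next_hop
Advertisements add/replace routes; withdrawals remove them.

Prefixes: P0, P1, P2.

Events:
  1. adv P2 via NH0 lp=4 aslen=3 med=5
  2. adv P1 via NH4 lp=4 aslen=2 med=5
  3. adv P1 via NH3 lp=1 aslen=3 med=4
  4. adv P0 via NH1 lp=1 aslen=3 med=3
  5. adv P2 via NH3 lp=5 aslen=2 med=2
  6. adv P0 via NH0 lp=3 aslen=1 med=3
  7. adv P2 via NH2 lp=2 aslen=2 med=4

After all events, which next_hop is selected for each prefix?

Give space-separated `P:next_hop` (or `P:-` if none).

Answer: P0:NH0 P1:NH4 P2:NH3

Derivation:
Op 1: best P0=- P1=- P2=NH0
Op 2: best P0=- P1=NH4 P2=NH0
Op 3: best P0=- P1=NH4 P2=NH0
Op 4: best P0=NH1 P1=NH4 P2=NH0
Op 5: best P0=NH1 P1=NH4 P2=NH3
Op 6: best P0=NH0 P1=NH4 P2=NH3
Op 7: best P0=NH0 P1=NH4 P2=NH3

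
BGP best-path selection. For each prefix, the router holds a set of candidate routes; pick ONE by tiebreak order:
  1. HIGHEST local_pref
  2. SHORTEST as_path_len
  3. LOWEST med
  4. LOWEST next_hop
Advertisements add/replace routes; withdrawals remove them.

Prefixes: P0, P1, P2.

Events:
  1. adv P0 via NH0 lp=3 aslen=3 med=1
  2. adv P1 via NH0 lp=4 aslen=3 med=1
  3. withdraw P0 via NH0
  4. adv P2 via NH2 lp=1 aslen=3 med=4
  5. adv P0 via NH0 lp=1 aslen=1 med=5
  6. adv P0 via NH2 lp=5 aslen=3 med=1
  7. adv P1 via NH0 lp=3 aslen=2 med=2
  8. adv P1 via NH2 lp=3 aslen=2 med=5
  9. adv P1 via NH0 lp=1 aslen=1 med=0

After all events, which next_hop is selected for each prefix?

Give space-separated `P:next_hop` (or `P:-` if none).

Answer: P0:NH2 P1:NH2 P2:NH2

Derivation:
Op 1: best P0=NH0 P1=- P2=-
Op 2: best P0=NH0 P1=NH0 P2=-
Op 3: best P0=- P1=NH0 P2=-
Op 4: best P0=- P1=NH0 P2=NH2
Op 5: best P0=NH0 P1=NH0 P2=NH2
Op 6: best P0=NH2 P1=NH0 P2=NH2
Op 7: best P0=NH2 P1=NH0 P2=NH2
Op 8: best P0=NH2 P1=NH0 P2=NH2
Op 9: best P0=NH2 P1=NH2 P2=NH2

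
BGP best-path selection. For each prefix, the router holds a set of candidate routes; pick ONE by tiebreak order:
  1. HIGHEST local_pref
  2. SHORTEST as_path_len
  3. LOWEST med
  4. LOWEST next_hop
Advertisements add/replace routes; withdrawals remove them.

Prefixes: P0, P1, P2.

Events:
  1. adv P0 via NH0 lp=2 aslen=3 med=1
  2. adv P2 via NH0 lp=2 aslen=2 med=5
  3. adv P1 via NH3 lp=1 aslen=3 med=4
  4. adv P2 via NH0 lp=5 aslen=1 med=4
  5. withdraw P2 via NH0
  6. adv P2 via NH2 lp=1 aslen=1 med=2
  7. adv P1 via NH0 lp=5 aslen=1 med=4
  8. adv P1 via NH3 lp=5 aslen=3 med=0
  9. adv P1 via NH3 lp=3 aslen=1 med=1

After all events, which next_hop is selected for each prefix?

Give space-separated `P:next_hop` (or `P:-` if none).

Answer: P0:NH0 P1:NH0 P2:NH2

Derivation:
Op 1: best P0=NH0 P1=- P2=-
Op 2: best P0=NH0 P1=- P2=NH0
Op 3: best P0=NH0 P1=NH3 P2=NH0
Op 4: best P0=NH0 P1=NH3 P2=NH0
Op 5: best P0=NH0 P1=NH3 P2=-
Op 6: best P0=NH0 P1=NH3 P2=NH2
Op 7: best P0=NH0 P1=NH0 P2=NH2
Op 8: best P0=NH0 P1=NH0 P2=NH2
Op 9: best P0=NH0 P1=NH0 P2=NH2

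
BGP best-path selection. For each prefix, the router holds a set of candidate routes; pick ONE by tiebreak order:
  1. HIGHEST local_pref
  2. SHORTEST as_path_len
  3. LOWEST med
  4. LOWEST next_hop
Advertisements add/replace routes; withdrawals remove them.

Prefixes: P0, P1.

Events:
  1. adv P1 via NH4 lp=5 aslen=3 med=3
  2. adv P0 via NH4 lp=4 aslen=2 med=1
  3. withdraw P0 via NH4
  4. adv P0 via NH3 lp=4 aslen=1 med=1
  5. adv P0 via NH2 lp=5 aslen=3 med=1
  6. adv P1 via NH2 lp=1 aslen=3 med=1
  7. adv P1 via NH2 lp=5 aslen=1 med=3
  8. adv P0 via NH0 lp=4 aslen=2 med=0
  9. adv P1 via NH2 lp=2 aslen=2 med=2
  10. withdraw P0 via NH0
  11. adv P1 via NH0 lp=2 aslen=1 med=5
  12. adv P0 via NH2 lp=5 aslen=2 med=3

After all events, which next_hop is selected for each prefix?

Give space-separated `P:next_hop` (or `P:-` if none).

Answer: P0:NH2 P1:NH4

Derivation:
Op 1: best P0=- P1=NH4
Op 2: best P0=NH4 P1=NH4
Op 3: best P0=- P1=NH4
Op 4: best P0=NH3 P1=NH4
Op 5: best P0=NH2 P1=NH4
Op 6: best P0=NH2 P1=NH4
Op 7: best P0=NH2 P1=NH2
Op 8: best P0=NH2 P1=NH2
Op 9: best P0=NH2 P1=NH4
Op 10: best P0=NH2 P1=NH4
Op 11: best P0=NH2 P1=NH4
Op 12: best P0=NH2 P1=NH4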